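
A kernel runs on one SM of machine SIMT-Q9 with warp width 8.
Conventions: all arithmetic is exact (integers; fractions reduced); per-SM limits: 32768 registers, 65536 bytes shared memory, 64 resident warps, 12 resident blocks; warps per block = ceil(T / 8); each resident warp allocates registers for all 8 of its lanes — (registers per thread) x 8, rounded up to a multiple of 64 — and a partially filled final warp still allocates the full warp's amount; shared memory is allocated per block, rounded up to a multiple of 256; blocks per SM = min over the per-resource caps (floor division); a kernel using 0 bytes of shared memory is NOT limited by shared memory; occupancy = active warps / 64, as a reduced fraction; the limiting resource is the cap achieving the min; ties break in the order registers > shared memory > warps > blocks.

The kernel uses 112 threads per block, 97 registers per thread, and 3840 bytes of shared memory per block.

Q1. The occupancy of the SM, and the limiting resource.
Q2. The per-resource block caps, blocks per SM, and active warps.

Answer: occupancy 7/16, limited by registers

registers: 2 blocks
shared memory: 17 blocks
warps: 4 blocks
blocks: 12 blocks

Answer: 2 blocks, 28 active warps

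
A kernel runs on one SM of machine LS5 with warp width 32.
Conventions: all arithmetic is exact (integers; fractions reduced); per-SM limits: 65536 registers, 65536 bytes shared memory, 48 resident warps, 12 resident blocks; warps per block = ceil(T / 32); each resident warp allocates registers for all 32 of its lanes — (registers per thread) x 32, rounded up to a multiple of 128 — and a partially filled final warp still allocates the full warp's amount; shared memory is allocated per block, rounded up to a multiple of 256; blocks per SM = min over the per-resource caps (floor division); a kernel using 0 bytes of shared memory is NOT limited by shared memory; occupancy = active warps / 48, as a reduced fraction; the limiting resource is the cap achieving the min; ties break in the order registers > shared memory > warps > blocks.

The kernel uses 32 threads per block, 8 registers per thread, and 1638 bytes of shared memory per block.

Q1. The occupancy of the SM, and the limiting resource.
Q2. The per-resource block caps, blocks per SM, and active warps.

Answer: occupancy 1/4, limited by blocks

registers: 256 blocks
shared memory: 36 blocks
warps: 48 blocks
blocks: 12 blocks

Answer: 12 blocks, 12 active warps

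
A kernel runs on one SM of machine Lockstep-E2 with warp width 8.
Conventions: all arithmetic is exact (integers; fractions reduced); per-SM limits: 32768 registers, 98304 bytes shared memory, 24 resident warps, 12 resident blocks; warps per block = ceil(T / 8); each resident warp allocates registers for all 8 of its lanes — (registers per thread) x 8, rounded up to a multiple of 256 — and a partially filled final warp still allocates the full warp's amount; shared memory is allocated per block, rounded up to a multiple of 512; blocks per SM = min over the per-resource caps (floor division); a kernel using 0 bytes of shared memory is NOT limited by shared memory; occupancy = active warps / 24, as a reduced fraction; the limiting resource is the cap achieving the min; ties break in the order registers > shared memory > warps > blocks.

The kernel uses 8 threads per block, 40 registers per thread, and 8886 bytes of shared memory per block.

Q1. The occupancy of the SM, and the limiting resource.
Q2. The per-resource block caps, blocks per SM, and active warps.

Answer: occupancy 5/12, limited by shared memory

registers: 64 blocks
shared memory: 10 blocks
warps: 24 blocks
blocks: 12 blocks

Answer: 10 blocks, 10 active warps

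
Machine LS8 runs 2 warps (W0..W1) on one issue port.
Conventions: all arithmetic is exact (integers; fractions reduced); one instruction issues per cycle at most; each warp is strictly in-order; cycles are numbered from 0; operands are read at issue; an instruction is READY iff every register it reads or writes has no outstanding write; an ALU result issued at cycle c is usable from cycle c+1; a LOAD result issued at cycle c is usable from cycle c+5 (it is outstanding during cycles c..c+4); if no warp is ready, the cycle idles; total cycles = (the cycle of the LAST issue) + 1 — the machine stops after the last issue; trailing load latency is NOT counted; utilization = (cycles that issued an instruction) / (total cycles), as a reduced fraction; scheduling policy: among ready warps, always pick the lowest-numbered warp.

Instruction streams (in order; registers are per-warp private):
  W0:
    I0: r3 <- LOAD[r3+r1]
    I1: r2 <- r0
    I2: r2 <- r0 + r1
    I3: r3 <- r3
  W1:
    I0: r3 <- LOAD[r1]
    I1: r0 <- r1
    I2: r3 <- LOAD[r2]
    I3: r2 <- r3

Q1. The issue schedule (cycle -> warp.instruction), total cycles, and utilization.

cycle 0: W0.I0
cycle 1: W0.I1
cycle 2: W0.I2
cycle 3: W1.I0
cycle 4: W1.I1
cycle 5: W0.I3
cycle 6: idle
cycle 7: idle
cycle 8: W1.I2
cycle 9: idle
cycle 10: idle
cycle 11: idle
cycle 12: idle
cycle 13: W1.I3

Answer: 14 cycles, utilization 4/7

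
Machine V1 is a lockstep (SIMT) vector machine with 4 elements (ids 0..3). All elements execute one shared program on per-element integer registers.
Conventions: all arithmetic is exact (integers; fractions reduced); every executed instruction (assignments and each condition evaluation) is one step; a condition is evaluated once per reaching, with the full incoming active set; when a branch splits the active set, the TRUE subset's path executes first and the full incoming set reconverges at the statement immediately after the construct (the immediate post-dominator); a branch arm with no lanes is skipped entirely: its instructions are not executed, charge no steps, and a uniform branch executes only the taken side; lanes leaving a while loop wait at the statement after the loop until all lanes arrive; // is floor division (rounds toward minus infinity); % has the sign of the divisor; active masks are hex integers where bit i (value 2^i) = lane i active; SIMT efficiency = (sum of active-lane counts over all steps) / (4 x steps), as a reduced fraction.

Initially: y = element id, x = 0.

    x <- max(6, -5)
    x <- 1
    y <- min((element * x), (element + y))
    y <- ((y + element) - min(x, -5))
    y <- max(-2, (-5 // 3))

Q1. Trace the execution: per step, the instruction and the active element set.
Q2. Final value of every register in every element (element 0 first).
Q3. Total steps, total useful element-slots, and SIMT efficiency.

step 0: x <- max(6, -5)              0xf
step 1: x <- 1                       0xf
step 2: y <- min((element * x), (element + y)) 0xf
step 3: y <- ((y + element) - min(x, -5)) 0xf
step 4: y <- max(-2, (-5 // 3))      0xf

Answer: 5 steps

y: -2,-2,-2,-2
x: 1,1,1,1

steps = 5; useful = 20; efficiency = 20/20 = 1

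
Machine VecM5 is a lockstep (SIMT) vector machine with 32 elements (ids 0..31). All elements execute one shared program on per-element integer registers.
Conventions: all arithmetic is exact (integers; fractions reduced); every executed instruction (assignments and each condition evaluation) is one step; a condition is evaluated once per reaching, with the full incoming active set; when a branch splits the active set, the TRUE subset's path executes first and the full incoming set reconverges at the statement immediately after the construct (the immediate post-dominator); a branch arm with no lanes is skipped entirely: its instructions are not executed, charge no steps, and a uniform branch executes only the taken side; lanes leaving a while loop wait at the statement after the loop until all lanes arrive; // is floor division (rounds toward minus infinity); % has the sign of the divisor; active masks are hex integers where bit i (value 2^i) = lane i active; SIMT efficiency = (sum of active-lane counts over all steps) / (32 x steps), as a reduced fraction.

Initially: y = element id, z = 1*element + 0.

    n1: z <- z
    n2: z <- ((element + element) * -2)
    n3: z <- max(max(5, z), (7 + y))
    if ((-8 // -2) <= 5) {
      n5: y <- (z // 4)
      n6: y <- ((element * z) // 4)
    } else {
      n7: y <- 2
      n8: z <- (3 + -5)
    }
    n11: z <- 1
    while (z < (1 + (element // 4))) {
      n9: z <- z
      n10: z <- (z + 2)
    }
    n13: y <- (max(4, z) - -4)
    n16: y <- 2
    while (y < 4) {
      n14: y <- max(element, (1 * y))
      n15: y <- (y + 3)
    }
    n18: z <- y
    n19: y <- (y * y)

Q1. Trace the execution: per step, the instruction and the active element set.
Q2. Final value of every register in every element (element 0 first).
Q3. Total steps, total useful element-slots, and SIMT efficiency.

step 0: z <- z                       0xffffffff
step 1: z <- ((element + element) * -2) 0xffffffff
step 2: z <- max(max(5, z), (7 + y)) 0xffffffff
step 3: eval ((-8 // -2) <= 5)       0xffffffff
step 4: y <- (z // 4)                0xffffffff
step 5: y <- ((element * z) // 4)    0xffffffff
step 6: z <- 1                       0xffffffff
step 7: eval (z < (1 + (element // 4))) 0xffffffff
step 8: z <- z                       0xfffffff0
step 9: z <- (z + 2)                 0xfffffff0
step 10: eval (z < (1 + (element // 4))) 0xfffffff0
step 11: z <- z                       0xfffff000
step 12: z <- (z + 2)                 0xfffff000
step 13: eval (z < (1 + (element // 4))) 0xfffff000
step 14: z <- z                       0xfff00000
step 15: z <- (z + 2)                 0xfff00000
step 16: eval (z < (1 + (element // 4))) 0xfff00000
step 17: z <- z                       0xf0000000
step 18: z <- (z + 2)                 0xf0000000
step 19: eval (z < (1 + (element // 4))) 0xf0000000
step 20: y <- (max(4, z) - -4)        0xffffffff
step 21: y <- 2                       0xffffffff
step 22: eval (y < 4)                 0xffffffff
step 23: y <- max(element, (1 * y))   0xffffffff
step 24: y <- (y + 3)                 0xffffffff
step 25: eval (y < 4)                 0xffffffff
step 26: z <- y                       0xffffffff
step 27: y <- (y * y)                 0xffffffff

Answer: 28 steps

y: 25,25,25,36,49,64,81,100,121,144,169,196,225,256,289,324,361,400,441,484,529,576,625,676,729,784,841,900,961,1024,1089,1156
z: 5,5,5,6,7,8,9,10,11,12,13,14,15,16,17,18,19,20,21,22,23,24,25,26,27,28,29,30,31,32,33,34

steps = 28; useful = 704; efficiency = 704/896 = 11/14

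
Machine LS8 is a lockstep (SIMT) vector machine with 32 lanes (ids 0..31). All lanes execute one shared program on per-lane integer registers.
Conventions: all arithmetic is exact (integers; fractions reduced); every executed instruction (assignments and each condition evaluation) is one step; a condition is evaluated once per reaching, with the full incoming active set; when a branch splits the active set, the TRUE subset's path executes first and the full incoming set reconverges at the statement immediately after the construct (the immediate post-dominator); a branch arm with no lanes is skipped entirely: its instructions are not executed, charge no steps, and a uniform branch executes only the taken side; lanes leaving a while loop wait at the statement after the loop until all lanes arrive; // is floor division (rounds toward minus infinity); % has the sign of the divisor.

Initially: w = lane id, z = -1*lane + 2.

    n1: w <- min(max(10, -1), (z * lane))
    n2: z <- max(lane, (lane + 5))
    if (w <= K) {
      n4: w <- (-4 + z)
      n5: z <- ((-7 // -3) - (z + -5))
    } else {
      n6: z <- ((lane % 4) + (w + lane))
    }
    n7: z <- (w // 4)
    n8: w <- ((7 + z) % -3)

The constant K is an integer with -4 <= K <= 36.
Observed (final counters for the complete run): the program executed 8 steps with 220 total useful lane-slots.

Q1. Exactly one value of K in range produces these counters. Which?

Answer: K = -4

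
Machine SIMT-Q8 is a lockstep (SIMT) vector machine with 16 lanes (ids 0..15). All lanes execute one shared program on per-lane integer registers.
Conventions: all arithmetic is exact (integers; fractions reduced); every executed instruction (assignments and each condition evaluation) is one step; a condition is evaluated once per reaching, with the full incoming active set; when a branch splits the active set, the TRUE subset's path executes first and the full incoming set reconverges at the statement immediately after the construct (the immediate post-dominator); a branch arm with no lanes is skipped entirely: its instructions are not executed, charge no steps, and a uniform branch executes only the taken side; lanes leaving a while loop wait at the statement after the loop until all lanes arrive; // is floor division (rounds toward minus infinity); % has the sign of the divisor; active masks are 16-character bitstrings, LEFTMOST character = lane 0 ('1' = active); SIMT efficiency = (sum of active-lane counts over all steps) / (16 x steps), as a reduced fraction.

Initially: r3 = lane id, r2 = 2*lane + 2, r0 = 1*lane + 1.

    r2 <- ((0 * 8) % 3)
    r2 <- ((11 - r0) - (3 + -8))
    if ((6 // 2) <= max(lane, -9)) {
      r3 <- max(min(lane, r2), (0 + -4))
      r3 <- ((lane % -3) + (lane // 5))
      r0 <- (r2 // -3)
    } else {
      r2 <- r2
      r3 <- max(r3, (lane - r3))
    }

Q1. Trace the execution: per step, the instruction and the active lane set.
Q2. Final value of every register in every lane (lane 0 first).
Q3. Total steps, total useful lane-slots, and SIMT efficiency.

step 0: r2 <- ((0 * 8) % 3)          1111111111111111
step 1: r2 <- ((11 - r0) - (3 + -8)) 1111111111111111
step 2: eval ((6 // 2) <= max(lane, -9)) 1111111111111111
step 3: r3 <- max(min(lane, r2), (0 + -4)) 0001111111111111
step 4: r3 <- ((lane % -3) + (lane // 5)) 0001111111111111
step 5: r0 <- (r2 // -3)             0001111111111111
step 6: r2 <- r2                     1110000000000000
step 7: r3 <- max(r3, (lane - r3))   1110000000000000

Answer: 8 steps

r3: 0,1,2,0,-2,0,1,-1,0,1,0,1,2,0,1,3
r2: 15,14,13,12,11,10,9,8,7,6,5,4,3,2,1,0
r0: 1,2,3,-4,-4,-4,-3,-3,-3,-2,-2,-2,-1,-1,-1,0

steps = 8; useful = 93; efficiency = 93/128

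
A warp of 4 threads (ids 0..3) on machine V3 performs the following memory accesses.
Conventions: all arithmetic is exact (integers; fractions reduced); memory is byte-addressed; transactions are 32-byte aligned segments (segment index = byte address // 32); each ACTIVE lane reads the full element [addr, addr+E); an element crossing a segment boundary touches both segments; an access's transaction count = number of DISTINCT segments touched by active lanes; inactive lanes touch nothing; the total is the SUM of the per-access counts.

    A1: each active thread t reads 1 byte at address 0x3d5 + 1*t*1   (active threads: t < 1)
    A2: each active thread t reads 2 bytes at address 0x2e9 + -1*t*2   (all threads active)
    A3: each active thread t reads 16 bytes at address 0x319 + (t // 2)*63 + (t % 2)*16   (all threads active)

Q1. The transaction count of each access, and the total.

A1: 1 transaction
A2: 1 transaction
A3: 4 transactions

Answer: 1,1,4; total 6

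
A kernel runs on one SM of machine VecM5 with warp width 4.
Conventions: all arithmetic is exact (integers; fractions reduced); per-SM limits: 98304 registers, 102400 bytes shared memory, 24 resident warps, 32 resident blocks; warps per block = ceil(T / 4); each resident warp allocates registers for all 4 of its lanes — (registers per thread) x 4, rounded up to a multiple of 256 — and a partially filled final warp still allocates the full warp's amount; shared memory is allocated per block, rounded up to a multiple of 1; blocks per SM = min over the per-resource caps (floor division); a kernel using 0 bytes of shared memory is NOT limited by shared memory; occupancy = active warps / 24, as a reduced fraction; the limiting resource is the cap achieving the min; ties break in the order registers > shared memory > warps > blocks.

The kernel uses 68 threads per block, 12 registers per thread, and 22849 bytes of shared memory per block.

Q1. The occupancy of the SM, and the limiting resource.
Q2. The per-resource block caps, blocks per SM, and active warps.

Answer: occupancy 17/24, limited by warps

registers: 22 blocks
shared memory: 4 blocks
warps: 1 block
blocks: 32 blocks

Answer: 1 block, 17 active warps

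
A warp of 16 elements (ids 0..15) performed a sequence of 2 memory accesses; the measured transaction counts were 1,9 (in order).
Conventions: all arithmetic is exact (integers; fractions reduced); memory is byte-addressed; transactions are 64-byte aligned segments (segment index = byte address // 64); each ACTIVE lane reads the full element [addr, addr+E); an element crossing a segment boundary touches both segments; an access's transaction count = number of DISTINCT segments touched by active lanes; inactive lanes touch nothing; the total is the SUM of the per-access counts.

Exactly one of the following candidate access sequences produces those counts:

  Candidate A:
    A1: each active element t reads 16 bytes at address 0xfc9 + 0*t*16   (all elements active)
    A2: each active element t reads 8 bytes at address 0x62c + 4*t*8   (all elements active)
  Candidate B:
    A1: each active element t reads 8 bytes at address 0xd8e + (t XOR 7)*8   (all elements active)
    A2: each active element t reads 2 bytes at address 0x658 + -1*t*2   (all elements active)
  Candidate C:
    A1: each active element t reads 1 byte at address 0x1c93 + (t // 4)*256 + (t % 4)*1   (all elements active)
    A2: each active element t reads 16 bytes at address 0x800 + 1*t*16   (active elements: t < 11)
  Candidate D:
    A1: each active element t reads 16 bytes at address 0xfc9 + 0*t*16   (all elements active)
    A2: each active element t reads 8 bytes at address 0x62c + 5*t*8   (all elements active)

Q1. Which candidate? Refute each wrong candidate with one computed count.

B: A1 gives 3 transactions, not 1
C: A1 gives 4 transactions, not 1
D: A2 gives 11 transactions, not 9
A: all counts match (1,9)

Answer: A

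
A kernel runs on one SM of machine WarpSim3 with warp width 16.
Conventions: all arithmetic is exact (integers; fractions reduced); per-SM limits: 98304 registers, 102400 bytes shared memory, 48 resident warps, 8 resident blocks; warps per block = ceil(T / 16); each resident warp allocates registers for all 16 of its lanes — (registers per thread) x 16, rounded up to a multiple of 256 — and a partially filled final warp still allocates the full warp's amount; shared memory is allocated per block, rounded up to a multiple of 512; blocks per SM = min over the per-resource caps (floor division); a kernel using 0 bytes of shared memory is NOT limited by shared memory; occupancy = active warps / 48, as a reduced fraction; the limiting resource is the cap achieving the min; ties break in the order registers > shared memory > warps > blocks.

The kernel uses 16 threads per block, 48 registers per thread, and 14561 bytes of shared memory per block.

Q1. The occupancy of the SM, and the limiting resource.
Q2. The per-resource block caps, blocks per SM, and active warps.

Answer: occupancy 1/8, limited by shared memory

registers: 128 blocks
shared memory: 6 blocks
warps: 48 blocks
blocks: 8 blocks

Answer: 6 blocks, 6 active warps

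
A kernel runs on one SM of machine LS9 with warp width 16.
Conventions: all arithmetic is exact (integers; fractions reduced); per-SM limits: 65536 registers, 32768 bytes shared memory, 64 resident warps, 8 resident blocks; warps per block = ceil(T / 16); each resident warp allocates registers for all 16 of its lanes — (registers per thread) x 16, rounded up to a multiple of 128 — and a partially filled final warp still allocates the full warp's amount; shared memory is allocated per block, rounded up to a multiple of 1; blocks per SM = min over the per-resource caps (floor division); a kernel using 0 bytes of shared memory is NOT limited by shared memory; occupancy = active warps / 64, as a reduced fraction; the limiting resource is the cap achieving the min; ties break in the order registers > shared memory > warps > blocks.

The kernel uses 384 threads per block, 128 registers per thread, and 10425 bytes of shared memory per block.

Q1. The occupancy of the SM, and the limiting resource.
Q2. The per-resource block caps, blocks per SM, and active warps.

Answer: occupancy 3/8, limited by registers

registers: 1 block
shared memory: 3 blocks
warps: 2 blocks
blocks: 8 blocks

Answer: 1 block, 24 active warps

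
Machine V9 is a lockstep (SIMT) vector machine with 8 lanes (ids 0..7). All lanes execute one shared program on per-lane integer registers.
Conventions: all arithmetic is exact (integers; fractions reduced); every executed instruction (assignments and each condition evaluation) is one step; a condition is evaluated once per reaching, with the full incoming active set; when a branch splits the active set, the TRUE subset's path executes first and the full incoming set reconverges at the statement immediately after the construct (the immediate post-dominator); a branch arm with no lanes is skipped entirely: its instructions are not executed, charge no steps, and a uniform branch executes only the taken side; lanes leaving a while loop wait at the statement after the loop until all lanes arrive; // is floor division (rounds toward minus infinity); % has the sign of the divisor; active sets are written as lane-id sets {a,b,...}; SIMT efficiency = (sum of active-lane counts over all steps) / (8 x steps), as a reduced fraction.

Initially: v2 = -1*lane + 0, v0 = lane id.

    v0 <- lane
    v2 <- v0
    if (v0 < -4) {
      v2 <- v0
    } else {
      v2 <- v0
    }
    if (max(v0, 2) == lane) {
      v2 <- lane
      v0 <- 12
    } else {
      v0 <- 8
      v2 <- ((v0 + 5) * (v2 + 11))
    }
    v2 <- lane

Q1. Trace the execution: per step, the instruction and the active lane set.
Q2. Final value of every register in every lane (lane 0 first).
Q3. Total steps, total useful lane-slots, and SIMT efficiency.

step 0: v0 <- lane                   {0,1,2,3,4,5,6,7}
step 1: v2 <- v0                     {0,1,2,3,4,5,6,7}
step 2: eval (v0 < -4)               {0,1,2,3,4,5,6,7}
step 3: v2 <- v0                     {0,1,2,3,4,5,6,7}
step 4: eval (max(v0, 2) == lane)    {0,1,2,3,4,5,6,7}
step 5: v2 <- lane                   {2,3,4,5,6,7}
step 6: v0 <- 12                     {2,3,4,5,6,7}
step 7: v0 <- 8                      {0,1}
step 8: v2 <- ((v0 + 5) * (v2 + 11)) {0,1}
step 9: v2 <- lane                   {0,1,2,3,4,5,6,7}

Answer: 10 steps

v2: 0,1,2,3,4,5,6,7
v0: 8,8,12,12,12,12,12,12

steps = 10; useful = 64; efficiency = 64/80 = 4/5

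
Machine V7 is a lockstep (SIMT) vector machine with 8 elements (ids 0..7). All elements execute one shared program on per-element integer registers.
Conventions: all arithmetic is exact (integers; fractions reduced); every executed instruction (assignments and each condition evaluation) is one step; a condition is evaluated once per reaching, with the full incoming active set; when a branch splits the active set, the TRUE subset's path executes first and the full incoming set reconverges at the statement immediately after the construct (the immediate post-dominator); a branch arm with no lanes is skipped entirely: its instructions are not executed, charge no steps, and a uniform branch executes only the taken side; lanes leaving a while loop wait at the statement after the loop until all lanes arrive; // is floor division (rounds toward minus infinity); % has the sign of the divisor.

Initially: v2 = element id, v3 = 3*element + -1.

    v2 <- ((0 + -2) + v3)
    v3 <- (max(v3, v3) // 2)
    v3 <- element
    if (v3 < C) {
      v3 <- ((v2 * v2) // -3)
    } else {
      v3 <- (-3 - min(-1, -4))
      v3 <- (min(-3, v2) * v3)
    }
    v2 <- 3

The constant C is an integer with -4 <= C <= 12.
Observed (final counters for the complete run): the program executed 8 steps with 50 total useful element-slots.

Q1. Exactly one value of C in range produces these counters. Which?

Answer: C = 6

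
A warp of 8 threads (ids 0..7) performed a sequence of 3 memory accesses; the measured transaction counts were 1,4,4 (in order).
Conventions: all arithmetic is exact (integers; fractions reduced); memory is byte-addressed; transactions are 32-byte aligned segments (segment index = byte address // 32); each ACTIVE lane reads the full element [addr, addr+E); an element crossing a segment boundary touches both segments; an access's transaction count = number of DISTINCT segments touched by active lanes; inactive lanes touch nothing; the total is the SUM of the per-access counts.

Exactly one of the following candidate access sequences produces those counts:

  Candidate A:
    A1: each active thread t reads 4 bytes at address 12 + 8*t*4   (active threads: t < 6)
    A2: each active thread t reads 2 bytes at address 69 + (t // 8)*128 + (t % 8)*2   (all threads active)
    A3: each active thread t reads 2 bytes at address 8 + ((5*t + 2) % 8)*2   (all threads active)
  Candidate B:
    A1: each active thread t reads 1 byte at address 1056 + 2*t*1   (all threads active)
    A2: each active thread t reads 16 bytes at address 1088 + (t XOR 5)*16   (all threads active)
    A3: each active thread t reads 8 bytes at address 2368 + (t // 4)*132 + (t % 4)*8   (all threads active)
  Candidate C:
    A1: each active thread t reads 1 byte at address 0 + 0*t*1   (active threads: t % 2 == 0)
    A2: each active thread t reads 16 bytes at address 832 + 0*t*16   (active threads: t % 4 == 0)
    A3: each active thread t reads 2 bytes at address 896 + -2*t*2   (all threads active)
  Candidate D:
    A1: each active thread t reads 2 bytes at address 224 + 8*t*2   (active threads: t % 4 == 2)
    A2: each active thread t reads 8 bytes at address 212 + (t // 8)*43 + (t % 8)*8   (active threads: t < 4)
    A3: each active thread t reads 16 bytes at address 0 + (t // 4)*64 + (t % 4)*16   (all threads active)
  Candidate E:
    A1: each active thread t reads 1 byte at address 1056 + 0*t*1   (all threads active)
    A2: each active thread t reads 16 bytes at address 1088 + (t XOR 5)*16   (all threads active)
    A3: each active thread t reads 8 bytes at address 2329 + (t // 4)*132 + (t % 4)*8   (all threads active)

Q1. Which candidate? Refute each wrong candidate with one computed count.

A: A1 gives 6 transactions, not 1
B: A3 gives 3 transactions, not 4
C: A2 gives 1 transaction, not 4
D: A1 gives 2 transactions, not 1
E: all counts match (1,4,4)

Answer: E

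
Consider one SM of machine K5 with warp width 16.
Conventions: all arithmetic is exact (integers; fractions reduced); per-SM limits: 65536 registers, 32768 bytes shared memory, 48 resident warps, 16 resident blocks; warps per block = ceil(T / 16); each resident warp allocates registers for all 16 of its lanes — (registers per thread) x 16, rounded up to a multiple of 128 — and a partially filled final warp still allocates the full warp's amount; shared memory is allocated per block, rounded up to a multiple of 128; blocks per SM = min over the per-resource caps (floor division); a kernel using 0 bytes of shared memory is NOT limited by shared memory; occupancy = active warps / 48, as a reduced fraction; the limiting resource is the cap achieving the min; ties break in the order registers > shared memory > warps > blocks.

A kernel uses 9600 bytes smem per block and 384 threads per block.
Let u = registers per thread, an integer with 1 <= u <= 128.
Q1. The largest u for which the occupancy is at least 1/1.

Answer: u = 80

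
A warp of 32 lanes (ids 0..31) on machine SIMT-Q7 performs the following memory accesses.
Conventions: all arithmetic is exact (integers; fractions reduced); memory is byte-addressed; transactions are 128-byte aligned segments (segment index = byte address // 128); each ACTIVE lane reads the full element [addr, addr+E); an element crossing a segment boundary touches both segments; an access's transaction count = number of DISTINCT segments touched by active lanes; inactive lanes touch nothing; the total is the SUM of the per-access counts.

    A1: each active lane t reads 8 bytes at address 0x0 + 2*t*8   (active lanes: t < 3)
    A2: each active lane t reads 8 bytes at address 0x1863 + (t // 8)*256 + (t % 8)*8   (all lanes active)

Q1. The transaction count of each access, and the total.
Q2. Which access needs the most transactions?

A1: 1 transaction
A2: 8 transactions

Answer: 1,8; total 9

Answer: A2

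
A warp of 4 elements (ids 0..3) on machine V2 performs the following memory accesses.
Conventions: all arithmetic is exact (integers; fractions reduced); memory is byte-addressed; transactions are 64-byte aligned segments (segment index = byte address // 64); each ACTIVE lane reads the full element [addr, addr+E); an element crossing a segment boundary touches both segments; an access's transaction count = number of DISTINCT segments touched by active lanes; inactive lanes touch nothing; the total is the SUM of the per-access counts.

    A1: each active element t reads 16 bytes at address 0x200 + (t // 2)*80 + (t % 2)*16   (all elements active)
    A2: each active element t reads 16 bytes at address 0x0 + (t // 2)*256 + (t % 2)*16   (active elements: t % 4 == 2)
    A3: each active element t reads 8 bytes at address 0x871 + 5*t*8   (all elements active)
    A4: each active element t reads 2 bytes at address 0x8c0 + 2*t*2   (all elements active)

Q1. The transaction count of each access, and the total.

A1: 2 transactions
A2: 1 transaction
A3: 3 transactions
A4: 1 transaction

Answer: 2,1,3,1; total 7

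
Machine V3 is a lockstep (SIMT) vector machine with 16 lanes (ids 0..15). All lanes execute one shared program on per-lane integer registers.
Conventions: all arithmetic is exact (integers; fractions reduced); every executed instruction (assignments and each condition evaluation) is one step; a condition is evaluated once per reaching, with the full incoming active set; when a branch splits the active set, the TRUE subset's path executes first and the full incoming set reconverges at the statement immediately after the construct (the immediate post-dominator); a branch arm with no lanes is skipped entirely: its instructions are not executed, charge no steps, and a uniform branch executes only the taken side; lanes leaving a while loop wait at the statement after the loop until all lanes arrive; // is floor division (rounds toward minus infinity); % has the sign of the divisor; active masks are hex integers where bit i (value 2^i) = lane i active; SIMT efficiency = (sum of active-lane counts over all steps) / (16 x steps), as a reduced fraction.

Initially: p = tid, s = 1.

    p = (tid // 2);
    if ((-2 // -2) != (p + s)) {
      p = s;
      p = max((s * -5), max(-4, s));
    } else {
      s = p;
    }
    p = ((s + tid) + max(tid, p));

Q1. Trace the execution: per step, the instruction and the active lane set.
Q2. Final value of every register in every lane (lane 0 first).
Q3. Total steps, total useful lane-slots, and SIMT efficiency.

step 0: p <- (tid // 2)              0xffff
step 1: eval ((-2 // -2) != (p + s)) 0xffff
step 2: p <- s                       0xfffc
step 3: p <- max((s * -5), max(-4, s)) 0xfffc
step 4: s <- p                       0x0003
step 5: p <- ((s + tid) + max(tid, p)) 0xffff

Answer: 6 steps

p: 0,2,5,7,9,11,13,15,17,19,21,23,25,27,29,31
s: 0,0,1,1,1,1,1,1,1,1,1,1,1,1,1,1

steps = 6; useful = 78; efficiency = 78/96 = 13/16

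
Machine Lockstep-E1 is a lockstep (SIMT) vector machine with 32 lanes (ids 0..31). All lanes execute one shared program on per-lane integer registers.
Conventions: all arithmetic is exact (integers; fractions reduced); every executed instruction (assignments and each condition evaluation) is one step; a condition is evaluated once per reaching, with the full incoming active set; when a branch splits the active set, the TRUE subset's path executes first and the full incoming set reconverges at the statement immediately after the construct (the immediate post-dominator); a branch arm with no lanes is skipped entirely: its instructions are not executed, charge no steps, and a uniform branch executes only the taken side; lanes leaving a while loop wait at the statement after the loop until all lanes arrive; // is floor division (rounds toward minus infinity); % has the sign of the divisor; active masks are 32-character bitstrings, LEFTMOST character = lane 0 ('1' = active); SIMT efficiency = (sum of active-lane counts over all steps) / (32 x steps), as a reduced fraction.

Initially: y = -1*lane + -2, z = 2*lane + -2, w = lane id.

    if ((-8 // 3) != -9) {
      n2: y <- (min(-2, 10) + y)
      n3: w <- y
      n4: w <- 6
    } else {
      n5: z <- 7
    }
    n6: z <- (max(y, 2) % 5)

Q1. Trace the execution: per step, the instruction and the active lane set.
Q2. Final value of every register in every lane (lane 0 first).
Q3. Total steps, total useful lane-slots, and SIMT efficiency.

step 0: eval ((-8 // 3) != -9)       11111111111111111111111111111111
step 1: y <- (min(-2, 10) + y)       11111111111111111111111111111111
step 2: w <- y                       11111111111111111111111111111111
step 3: w <- 6                       11111111111111111111111111111111
step 4: z <- (max(y, 2) % 5)         11111111111111111111111111111111

Answer: 5 steps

y: -4,-5,-6,-7,-8,-9,-10,-11,-12,-13,-14,-15,-16,-17,-18,-19,-20,-21,-22,-23,-24,-25,-26,-27,-28,-29,-30,-31,-32,-33,-34,-35
z: 2,2,2,2,2,2,2,2,2,2,2,2,2,2,2,2,2,2,2,2,2,2,2,2,2,2,2,2,2,2,2,2
w: 6,6,6,6,6,6,6,6,6,6,6,6,6,6,6,6,6,6,6,6,6,6,6,6,6,6,6,6,6,6,6,6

steps = 5; useful = 160; efficiency = 160/160 = 1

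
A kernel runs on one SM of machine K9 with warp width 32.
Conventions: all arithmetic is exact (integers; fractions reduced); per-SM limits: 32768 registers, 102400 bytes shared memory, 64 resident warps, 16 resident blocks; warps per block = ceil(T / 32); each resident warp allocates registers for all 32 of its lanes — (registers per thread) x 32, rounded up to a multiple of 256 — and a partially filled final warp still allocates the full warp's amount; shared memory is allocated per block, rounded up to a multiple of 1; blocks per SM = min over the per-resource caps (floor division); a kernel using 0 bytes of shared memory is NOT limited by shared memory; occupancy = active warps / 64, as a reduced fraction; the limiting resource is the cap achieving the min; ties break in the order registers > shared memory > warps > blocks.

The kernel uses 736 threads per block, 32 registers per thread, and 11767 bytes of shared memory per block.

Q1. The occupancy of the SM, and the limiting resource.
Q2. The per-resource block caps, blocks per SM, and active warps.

Answer: occupancy 23/64, limited by registers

registers: 1 block
shared memory: 8 blocks
warps: 2 blocks
blocks: 16 blocks

Answer: 1 block, 23 active warps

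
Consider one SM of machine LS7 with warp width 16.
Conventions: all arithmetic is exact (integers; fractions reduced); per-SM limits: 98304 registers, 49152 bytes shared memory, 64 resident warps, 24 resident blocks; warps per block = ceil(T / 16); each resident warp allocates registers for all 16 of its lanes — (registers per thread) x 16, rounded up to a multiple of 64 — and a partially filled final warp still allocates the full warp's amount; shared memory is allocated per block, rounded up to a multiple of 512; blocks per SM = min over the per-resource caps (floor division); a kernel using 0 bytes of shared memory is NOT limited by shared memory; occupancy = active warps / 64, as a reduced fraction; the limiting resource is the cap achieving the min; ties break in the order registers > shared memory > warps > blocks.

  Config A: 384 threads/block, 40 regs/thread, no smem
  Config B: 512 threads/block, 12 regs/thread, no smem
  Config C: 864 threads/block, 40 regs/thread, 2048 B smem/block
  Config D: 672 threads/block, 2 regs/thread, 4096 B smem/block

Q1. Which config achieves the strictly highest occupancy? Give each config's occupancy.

occupancies: A 3/4, B 1, C 27/32, D 21/32

Answer: B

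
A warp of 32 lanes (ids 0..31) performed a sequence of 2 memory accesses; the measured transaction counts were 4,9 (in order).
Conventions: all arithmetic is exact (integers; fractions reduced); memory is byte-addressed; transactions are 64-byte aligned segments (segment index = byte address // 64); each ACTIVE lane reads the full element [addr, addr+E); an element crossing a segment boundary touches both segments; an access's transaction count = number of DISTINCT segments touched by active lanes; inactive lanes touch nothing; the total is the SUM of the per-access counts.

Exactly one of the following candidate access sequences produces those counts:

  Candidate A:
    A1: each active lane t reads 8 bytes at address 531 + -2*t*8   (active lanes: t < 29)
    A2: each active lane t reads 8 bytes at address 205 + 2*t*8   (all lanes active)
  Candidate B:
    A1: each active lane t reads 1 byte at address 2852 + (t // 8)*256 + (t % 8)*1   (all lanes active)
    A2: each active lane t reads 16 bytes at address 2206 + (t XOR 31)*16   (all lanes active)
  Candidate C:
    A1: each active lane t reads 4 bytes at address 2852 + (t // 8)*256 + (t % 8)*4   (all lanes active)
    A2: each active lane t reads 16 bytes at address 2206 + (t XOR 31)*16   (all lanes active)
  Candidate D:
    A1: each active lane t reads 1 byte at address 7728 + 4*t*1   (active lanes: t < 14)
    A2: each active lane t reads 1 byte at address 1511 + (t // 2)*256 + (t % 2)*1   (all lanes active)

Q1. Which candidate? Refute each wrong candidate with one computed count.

A: A1 gives 8 transactions, not 4
C: A1 gives 8 transactions, not 4
D: A1 gives 2 transactions, not 4
B: all counts match (4,9)

Answer: B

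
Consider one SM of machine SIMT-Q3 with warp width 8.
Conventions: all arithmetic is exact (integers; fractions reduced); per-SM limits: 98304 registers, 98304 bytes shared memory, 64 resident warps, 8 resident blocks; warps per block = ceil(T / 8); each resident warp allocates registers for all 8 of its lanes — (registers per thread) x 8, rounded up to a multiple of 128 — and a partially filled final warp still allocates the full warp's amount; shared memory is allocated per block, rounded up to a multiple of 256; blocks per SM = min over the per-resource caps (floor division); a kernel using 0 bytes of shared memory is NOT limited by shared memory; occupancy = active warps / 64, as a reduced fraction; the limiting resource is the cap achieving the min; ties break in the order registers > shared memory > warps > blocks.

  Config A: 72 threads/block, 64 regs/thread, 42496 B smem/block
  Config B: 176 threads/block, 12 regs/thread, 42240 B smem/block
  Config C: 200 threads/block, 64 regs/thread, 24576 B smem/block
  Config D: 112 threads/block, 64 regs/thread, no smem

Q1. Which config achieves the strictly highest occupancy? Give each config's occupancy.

occupancies: A 9/32, B 11/16, C 25/32, D 7/8

Answer: D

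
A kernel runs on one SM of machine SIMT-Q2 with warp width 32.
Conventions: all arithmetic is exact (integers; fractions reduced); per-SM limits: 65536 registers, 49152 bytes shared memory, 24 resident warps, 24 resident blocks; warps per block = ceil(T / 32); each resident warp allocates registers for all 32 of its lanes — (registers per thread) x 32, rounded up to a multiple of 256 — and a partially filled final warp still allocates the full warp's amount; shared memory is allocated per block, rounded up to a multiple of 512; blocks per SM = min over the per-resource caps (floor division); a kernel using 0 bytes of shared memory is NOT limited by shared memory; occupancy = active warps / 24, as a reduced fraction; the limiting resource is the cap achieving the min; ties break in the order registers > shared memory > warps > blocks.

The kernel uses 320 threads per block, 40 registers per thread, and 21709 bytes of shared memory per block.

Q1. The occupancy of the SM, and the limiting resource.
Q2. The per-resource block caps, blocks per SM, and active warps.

Answer: occupancy 5/6, limited by shared memory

registers: 5 blocks
shared memory: 2 blocks
warps: 2 blocks
blocks: 24 blocks

Answer: 2 blocks, 20 active warps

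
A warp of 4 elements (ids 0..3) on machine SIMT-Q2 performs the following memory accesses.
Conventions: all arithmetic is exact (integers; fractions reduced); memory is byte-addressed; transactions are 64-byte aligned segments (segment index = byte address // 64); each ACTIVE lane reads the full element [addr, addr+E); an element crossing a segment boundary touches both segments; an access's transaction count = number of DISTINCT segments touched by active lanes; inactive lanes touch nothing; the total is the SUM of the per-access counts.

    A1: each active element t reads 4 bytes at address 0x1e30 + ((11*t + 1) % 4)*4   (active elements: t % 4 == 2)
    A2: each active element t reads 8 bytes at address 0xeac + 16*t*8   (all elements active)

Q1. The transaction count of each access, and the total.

A1: 1 transaction
A2: 4 transactions

Answer: 1,4; total 5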